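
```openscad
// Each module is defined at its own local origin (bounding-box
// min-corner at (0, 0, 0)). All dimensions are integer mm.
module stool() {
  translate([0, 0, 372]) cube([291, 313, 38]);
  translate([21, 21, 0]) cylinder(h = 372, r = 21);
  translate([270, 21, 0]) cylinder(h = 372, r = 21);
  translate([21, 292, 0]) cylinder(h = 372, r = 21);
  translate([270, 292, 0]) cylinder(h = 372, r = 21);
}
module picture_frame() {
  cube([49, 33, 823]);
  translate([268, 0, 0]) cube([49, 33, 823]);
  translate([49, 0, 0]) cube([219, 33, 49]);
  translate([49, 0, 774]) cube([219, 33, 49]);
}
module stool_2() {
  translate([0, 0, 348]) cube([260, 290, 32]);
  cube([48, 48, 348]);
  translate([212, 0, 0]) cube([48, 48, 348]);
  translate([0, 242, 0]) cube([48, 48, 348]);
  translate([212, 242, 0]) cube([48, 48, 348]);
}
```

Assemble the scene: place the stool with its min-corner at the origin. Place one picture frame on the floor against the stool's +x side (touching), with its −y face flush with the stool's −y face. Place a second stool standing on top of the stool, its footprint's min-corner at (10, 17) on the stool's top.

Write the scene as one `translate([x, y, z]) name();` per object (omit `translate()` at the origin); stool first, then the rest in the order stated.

stool();
translate([291, 0, 0]) picture_frame();
translate([10, 17, 410]) stool_2();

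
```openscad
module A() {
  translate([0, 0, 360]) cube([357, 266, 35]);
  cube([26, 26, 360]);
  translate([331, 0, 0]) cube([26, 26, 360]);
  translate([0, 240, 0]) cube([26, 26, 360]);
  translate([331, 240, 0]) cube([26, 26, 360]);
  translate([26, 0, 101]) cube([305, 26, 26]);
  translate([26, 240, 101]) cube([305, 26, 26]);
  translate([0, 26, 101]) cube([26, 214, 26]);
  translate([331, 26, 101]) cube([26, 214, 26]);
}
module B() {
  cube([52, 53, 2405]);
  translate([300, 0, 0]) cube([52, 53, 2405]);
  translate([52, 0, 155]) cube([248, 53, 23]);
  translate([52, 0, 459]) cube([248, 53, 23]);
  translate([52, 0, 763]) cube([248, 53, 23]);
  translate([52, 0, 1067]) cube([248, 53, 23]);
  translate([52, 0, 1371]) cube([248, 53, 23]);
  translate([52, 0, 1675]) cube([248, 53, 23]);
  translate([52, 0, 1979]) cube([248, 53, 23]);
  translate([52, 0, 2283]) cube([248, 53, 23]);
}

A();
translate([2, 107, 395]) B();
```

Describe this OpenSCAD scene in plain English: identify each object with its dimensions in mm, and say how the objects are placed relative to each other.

A is a four-legged stool. The seat is a 357×266×35 mm slab whose top surface is at z = 395 mm; four square legs, each 26×26 mm in cross-section, run from the floor (z = 0) to the underside of the seat, each flush with a corner of the seat. Four stretchers, 26 mm wide and 26 mm tall, connect adjacent legs with their undersides at z = 101 mm, each running between the inner faces of the legs it joins and aligned with the legs' outer faces on the other axis.

B is a straight ladder. Two 52×53 mm vertical rails, 2405 mm tall, stand 352 mm apart (outside-to-outside) with their front faces coplanar on the −y side. 8 rungs, each 53 mm deep and 23 mm tall, span between the inner faces of the rails, front faces flush with the rails. The lowest rung's underside is at z = 155 mm and rungs are spaced 304 mm apart (underside to underside).

The ladder is on top of the stool.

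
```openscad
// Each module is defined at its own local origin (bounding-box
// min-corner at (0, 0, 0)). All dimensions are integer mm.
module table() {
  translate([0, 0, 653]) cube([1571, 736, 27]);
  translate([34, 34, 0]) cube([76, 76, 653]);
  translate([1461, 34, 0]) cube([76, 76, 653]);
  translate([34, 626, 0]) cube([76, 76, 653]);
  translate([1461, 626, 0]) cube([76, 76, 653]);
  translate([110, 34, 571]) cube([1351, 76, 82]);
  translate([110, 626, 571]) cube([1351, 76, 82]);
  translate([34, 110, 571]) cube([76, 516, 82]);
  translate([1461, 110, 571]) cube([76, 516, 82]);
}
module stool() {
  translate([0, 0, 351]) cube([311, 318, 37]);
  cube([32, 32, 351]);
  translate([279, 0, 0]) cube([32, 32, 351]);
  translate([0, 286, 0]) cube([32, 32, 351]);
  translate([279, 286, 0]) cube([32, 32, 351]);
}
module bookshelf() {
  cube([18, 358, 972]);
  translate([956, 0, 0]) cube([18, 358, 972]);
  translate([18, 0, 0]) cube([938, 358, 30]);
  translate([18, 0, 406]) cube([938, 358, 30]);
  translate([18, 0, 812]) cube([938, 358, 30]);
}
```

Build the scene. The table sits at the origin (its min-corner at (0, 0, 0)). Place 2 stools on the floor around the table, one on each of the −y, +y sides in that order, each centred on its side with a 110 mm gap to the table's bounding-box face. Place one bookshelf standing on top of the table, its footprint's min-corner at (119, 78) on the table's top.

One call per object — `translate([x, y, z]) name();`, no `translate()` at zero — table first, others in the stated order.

table();
translate([630, -428, 0]) stool();
translate([630, 846, 0]) stool();
translate([119, 78, 680]) bookshelf();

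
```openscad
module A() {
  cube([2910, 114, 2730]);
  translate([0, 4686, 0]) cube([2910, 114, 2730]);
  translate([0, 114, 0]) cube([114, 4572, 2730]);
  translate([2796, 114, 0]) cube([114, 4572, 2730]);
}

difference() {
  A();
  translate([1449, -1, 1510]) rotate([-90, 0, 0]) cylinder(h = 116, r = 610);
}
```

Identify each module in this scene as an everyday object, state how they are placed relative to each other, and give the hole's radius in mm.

A is a house frame. The house frame has a circular hole through its front wall. The hole's radius is 610 mm.

The subtracted cylinder has r = 610 mm.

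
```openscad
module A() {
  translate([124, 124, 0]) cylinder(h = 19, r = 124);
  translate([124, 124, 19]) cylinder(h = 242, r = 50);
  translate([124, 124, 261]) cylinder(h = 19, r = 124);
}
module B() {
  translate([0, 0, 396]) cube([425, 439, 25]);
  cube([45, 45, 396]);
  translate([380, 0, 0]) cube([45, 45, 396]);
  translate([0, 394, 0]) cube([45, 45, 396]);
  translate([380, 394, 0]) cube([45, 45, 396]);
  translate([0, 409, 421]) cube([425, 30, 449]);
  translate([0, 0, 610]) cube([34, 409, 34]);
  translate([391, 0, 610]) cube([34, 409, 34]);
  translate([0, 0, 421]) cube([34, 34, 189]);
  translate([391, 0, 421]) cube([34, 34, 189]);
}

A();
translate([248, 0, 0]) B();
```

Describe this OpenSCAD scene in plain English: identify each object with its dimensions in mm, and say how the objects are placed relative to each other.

A is a spool: two coaxial disc flanges of radius 124 mm and thickness 19 mm, joined by a core cylinder of radius 50 mm and height 242 mm. The lower flange rests on z = 0 and the three cylinders share a vertical axis.

B is a chair. The seat is a 425×439×25 mm slab with its top at z = 421 mm, on four 45×45 mm corner legs (flush with the seat edges, standing on z = 0). A flat backrest 30 mm thick, 449 mm tall, spans the full seat width and rises from the seat top along its +y edge, rear face flush with the rear of the seat. Two armrests of 34×34 mm section run along each side from the seat's front edge to the front of the backrest, top faces 223 mm above the seat top and outer faces flush with the seat's x-edges; a 34×34 mm post under the front of each armrest stands on the seat at the front corner.

The chair is against the spool's +x side, with their −y faces flush.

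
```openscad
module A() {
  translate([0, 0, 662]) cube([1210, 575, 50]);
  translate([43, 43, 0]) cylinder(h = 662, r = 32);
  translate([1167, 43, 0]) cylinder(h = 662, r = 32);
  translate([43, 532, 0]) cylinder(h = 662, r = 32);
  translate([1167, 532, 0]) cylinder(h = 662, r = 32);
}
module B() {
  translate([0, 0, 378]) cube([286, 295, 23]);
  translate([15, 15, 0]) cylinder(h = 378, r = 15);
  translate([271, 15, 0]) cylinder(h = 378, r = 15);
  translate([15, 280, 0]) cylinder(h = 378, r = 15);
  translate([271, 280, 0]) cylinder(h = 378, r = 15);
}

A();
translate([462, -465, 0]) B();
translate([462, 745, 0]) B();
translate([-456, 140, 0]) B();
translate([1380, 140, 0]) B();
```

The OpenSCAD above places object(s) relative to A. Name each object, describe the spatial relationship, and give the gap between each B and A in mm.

A is a table. B is a stool. Four stools sit around the table at the −y, +y, −x, +x sides. The gap between each stool and the table is 170 mm.

Each stool's nearest face is 170 mm from the table's bounding box.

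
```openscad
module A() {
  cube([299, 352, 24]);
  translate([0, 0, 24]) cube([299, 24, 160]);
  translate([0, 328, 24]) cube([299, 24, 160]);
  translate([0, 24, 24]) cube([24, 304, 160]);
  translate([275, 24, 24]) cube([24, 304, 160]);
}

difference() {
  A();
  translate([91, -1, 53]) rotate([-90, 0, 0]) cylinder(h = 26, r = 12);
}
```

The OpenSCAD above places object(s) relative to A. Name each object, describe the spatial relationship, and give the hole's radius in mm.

A is an open box. The open box has a circular hole through its front wall. The hole's radius is 12 mm.

The subtracted cylinder has r = 12 mm.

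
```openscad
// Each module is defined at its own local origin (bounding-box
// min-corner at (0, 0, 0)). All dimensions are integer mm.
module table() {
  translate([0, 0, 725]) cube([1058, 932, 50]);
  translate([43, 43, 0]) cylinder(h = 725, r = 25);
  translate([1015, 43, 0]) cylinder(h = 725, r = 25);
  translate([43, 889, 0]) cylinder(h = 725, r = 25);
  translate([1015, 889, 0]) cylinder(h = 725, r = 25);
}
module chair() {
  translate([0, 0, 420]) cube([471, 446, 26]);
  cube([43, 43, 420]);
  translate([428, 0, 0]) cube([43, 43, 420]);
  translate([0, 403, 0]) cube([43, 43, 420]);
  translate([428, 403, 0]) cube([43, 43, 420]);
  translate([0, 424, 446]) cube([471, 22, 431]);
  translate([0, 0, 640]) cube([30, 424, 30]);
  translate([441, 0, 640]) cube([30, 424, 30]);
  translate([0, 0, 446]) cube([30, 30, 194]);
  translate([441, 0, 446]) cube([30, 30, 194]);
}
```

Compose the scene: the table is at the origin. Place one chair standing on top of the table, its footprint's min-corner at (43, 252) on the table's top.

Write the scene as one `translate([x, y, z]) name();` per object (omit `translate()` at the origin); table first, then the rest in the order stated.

table();
translate([43, 252, 775]) chair();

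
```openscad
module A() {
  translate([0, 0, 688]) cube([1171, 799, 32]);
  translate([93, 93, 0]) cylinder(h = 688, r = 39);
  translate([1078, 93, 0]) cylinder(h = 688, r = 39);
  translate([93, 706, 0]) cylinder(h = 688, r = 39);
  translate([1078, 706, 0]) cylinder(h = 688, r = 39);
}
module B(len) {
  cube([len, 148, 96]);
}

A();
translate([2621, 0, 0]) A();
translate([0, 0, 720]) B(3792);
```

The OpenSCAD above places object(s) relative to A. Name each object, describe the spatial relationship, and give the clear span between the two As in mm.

A is a table. B is a beam. A beam spans the tops of two tables. The clear span between the two tables is 1450 mm.

Second table starts at x = 2621; first ends at x = 1171; clear span = 2621 − 1171 = 1450 mm.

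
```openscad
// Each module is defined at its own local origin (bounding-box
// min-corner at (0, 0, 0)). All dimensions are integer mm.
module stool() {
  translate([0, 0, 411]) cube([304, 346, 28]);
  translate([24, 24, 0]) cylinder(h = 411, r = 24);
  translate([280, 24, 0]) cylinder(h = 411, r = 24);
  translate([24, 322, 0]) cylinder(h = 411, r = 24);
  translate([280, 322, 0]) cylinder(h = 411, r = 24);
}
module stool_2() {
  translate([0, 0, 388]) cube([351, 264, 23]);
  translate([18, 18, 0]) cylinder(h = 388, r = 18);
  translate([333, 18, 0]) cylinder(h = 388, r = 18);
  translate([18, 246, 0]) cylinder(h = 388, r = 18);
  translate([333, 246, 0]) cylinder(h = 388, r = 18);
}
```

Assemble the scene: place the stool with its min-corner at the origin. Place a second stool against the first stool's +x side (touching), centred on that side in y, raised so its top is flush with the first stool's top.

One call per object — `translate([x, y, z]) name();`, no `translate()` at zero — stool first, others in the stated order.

stool();
translate([304, 41, 28]) stool_2();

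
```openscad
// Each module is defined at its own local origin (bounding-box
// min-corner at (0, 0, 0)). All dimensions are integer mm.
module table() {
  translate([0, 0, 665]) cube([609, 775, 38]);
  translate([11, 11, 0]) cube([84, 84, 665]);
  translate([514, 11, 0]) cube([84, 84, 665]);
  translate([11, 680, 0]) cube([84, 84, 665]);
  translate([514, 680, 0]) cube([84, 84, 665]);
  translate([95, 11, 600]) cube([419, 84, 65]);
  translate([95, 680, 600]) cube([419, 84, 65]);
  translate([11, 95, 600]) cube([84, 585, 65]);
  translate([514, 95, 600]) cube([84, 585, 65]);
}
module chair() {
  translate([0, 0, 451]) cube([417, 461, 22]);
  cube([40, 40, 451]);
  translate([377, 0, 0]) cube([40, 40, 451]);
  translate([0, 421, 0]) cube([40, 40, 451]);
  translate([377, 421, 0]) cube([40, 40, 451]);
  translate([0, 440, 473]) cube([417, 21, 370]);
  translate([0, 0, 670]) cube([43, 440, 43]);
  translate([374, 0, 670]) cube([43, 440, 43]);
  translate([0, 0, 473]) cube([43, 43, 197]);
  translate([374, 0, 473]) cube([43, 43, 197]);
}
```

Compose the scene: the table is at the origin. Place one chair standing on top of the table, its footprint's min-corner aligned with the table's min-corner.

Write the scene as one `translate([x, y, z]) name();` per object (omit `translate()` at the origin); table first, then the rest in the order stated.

table();
translate([0, 0, 703]) chair();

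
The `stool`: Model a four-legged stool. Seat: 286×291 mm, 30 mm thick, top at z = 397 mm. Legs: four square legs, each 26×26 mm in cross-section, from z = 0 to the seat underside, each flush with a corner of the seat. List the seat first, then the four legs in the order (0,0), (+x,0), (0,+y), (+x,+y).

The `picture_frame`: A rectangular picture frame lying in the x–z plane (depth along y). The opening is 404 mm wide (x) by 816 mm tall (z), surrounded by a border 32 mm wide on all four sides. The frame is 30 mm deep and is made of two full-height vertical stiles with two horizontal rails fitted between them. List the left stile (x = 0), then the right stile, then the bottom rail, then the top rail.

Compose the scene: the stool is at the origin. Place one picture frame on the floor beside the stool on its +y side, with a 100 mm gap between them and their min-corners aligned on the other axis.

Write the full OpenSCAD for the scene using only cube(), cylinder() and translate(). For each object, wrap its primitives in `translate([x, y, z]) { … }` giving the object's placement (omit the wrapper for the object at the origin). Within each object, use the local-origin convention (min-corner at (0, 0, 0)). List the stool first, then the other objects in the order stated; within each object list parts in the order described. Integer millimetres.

translate([0, 0, 367]) cube([286, 291, 30]);
cube([26, 26, 367]);
translate([260, 0, 0]) cube([26, 26, 367]);
translate([0, 265, 0]) cube([26, 26, 367]);
translate([260, 265, 0]) cube([26, 26, 367]);
translate([0, 391, 0]) {
  cube([32, 30, 880]);
  translate([436, 0, 0]) cube([32, 30, 880]);
  translate([32, 0, 0]) cube([404, 30, 32]);
  translate([32, 0, 848]) cube([404, 30, 32]);
}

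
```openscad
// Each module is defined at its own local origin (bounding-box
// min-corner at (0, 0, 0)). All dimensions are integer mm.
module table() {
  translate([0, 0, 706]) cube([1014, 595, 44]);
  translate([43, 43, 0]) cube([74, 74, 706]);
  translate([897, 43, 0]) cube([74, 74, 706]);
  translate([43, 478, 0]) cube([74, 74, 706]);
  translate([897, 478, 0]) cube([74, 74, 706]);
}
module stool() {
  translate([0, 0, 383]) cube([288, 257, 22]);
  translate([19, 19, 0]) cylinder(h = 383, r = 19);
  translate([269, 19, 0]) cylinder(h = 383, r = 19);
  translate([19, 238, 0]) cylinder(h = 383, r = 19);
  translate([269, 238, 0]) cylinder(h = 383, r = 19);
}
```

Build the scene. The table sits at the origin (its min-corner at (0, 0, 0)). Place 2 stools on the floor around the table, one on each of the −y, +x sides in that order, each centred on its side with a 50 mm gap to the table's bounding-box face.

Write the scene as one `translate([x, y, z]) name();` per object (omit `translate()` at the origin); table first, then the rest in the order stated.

table();
translate([363, -307, 0]) stool();
translate([1064, 169, 0]) stool();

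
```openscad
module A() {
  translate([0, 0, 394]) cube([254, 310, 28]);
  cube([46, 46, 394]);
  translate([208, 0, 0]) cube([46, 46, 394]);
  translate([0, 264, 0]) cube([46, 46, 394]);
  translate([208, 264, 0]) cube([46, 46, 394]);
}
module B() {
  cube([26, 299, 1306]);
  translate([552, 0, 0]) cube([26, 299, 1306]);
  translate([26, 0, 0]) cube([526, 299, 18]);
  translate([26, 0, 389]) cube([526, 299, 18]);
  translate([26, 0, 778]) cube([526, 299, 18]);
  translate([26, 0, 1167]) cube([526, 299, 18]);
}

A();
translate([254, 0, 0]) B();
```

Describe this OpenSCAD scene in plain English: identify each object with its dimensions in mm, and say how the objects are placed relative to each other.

A is a four-legged stool. The seat is a 254×310×28 mm slab whose top surface is at z = 422 mm; four square legs, each 46×46 mm in cross-section, run from the floor (z = 0) to the underside of the seat, each flush with a corner of the seat.

B is a bookshelf 578 mm wide overall, 299 mm deep and 1306 mm tall. The two sides are 26 mm thick vertical panels. 4 horizontal shelves of 18 mm thickness span between the inner faces of the sides; the lowest shelf sits on the floor and shelves are stacked with a clear vertical gap of 371 mm between each pair.

The bookshelf is against the stool's +x side, with their −y faces flush.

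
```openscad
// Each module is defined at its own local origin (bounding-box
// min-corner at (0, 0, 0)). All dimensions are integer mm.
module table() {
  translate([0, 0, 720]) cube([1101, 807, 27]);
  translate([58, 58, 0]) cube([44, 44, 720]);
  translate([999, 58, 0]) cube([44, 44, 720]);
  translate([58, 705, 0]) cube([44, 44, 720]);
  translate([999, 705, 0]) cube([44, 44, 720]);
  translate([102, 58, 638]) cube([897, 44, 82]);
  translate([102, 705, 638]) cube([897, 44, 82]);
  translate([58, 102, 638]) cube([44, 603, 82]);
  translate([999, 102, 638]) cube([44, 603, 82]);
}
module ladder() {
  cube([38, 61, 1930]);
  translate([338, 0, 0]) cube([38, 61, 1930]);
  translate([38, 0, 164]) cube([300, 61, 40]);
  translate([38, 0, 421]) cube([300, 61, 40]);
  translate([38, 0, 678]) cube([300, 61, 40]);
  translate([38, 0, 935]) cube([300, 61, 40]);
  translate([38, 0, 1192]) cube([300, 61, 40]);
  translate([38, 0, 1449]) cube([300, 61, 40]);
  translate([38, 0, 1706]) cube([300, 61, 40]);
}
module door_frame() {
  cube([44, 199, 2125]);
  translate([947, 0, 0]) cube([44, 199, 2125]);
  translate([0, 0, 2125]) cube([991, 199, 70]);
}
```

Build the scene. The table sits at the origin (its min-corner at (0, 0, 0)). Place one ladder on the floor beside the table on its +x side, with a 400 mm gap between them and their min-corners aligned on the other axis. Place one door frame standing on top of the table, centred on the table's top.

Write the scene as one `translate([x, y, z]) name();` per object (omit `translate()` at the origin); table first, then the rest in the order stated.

table();
translate([1501, 0, 0]) ladder();
translate([55, 304, 747]) door_frame();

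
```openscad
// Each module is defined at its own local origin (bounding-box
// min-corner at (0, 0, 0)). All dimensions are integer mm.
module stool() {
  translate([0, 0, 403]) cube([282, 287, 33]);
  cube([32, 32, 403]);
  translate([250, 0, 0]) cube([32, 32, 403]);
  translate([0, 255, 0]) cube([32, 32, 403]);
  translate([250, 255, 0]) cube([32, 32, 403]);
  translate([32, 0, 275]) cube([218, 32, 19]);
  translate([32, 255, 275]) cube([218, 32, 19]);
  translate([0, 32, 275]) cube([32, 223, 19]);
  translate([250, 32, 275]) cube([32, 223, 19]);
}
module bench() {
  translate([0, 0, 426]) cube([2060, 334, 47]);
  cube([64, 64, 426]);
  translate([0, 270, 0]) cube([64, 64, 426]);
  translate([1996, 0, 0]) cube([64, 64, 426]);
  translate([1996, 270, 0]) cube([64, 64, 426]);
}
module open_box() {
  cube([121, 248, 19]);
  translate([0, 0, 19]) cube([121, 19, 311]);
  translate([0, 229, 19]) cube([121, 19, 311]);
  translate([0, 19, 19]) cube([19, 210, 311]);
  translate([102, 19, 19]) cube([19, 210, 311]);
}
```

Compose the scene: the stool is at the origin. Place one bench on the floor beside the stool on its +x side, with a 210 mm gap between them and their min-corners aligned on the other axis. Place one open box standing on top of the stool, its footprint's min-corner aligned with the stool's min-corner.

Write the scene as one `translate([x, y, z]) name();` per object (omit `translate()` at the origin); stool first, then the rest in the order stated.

stool();
translate([492, 0, 0]) bench();
translate([0, 0, 436]) open_box();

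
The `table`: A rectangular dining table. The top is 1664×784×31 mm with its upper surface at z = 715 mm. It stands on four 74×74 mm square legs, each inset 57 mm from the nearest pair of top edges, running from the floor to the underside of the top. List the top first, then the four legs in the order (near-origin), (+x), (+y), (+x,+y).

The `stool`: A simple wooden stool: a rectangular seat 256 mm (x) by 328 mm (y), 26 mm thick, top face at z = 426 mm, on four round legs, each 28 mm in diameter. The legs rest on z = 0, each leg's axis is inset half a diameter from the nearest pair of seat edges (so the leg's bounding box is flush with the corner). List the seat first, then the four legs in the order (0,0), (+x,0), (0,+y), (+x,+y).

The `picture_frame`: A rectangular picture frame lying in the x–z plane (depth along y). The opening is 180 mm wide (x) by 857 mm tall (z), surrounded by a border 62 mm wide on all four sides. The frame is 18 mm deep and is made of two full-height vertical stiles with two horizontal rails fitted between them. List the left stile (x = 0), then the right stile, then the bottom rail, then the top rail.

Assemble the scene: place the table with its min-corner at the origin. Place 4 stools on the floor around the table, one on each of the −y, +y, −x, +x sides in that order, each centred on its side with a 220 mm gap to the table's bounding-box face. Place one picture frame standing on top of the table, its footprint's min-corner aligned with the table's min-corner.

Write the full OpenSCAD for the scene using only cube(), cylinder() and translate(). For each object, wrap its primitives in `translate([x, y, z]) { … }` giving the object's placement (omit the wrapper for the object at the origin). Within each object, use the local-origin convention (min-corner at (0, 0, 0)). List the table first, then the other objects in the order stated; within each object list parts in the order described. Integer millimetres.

translate([0, 0, 684]) cube([1664, 784, 31]);
translate([57, 57, 0]) cube([74, 74, 684]);
translate([1533, 57, 0]) cube([74, 74, 684]);
translate([57, 653, 0]) cube([74, 74, 684]);
translate([1533, 653, 0]) cube([74, 74, 684]);
translate([704, -548, 0]) {
  translate([0, 0, 400]) cube([256, 328, 26]);
  translate([14, 14, 0]) cylinder(h = 400, r = 14);
  translate([242, 14, 0]) cylinder(h = 400, r = 14);
  translate([14, 314, 0]) cylinder(h = 400, r = 14);
  translate([242, 314, 0]) cylinder(h = 400, r = 14);
}
translate([704, 1004, 0]) {
  translate([0, 0, 400]) cube([256, 328, 26]);
  translate([14, 14, 0]) cylinder(h = 400, r = 14);
  translate([242, 14, 0]) cylinder(h = 400, r = 14);
  translate([14, 314, 0]) cylinder(h = 400, r = 14);
  translate([242, 314, 0]) cylinder(h = 400, r = 14);
}
translate([-476, 228, 0]) {
  translate([0, 0, 400]) cube([256, 328, 26]);
  translate([14, 14, 0]) cylinder(h = 400, r = 14);
  translate([242, 14, 0]) cylinder(h = 400, r = 14);
  translate([14, 314, 0]) cylinder(h = 400, r = 14);
  translate([242, 314, 0]) cylinder(h = 400, r = 14);
}
translate([1884, 228, 0]) {
  translate([0, 0, 400]) cube([256, 328, 26]);
  translate([14, 14, 0]) cylinder(h = 400, r = 14);
  translate([242, 14, 0]) cylinder(h = 400, r = 14);
  translate([14, 314, 0]) cylinder(h = 400, r = 14);
  translate([242, 314, 0]) cylinder(h = 400, r = 14);
}
translate([0, 0, 715]) {
  cube([62, 18, 981]);
  translate([242, 0, 0]) cube([62, 18, 981]);
  translate([62, 0, 0]) cube([180, 18, 62]);
  translate([62, 0, 919]) cube([180, 18, 62]);
}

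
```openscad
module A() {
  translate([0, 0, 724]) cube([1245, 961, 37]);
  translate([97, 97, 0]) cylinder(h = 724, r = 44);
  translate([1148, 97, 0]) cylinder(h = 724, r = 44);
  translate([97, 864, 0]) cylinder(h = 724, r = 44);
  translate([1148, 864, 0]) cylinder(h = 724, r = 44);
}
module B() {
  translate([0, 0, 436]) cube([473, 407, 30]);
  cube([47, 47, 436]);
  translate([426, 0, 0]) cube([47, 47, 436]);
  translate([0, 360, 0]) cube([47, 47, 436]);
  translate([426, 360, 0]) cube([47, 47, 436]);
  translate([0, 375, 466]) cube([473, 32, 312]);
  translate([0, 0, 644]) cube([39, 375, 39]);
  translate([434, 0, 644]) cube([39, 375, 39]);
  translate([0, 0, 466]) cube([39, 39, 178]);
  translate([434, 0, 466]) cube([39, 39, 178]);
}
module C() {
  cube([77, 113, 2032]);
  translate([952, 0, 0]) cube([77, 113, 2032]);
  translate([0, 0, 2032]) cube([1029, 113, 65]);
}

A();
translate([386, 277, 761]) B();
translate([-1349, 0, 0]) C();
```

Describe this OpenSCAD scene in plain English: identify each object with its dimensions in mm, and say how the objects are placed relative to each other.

A is a table: top 1245 mm (x) × 961 mm (y), 37 mm thick, upper face at z = 761 mm, on four round legs of 88 mm diameter, each leg's bounding box inset 53 mm from the nearest pair of top edges, running from z = 0 to the bottom of the top.

B is a chair: 473×407 mm seat, 30 mm thick, top at z = 466 mm, on four 47 mm square corner legs flush with the seat edges. A 32 mm thick backrest slab spans the full seat width, extending 312 mm above the seat top, its back face flush with the seat's +y edge. Two armrests of 39×39 mm section run along each side from the seat's front edge to the front of the backrest, top faces 217 mm above the seat top and outer faces flush with the seat's x-edges; a 39×39 mm post under the front of each armrest stands on the seat at the front corner.

C is a rectangular door frame: two vertical jambs of 77×113 mm section, 2032 mm tall, with a clear opening 875 mm wide between their inner faces. A header 65 mm tall and 113 mm deep lies on top of the jambs and spans the full outside width.

The chair is on top of the table, centred. The door frame is on the floor beside the table on its −x side.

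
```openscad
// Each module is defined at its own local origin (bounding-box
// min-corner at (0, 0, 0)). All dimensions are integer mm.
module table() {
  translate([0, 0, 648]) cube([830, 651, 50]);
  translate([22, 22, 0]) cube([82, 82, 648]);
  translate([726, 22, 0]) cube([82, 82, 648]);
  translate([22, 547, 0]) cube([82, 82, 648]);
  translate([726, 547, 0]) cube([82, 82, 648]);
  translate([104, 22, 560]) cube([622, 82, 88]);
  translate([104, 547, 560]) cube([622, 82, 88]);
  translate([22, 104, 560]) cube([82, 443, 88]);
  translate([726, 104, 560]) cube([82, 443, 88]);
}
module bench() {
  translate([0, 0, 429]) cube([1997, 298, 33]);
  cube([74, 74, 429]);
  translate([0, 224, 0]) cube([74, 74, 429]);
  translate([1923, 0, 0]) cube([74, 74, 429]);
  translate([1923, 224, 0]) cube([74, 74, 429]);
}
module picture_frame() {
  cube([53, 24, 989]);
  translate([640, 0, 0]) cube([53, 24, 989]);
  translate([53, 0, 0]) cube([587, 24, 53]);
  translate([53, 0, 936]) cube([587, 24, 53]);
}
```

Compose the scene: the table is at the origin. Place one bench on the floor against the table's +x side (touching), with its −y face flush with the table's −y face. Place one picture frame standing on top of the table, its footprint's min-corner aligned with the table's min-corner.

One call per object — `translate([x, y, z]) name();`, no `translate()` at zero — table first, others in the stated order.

table();
translate([830, 0, 0]) bench();
translate([0, 0, 698]) picture_frame();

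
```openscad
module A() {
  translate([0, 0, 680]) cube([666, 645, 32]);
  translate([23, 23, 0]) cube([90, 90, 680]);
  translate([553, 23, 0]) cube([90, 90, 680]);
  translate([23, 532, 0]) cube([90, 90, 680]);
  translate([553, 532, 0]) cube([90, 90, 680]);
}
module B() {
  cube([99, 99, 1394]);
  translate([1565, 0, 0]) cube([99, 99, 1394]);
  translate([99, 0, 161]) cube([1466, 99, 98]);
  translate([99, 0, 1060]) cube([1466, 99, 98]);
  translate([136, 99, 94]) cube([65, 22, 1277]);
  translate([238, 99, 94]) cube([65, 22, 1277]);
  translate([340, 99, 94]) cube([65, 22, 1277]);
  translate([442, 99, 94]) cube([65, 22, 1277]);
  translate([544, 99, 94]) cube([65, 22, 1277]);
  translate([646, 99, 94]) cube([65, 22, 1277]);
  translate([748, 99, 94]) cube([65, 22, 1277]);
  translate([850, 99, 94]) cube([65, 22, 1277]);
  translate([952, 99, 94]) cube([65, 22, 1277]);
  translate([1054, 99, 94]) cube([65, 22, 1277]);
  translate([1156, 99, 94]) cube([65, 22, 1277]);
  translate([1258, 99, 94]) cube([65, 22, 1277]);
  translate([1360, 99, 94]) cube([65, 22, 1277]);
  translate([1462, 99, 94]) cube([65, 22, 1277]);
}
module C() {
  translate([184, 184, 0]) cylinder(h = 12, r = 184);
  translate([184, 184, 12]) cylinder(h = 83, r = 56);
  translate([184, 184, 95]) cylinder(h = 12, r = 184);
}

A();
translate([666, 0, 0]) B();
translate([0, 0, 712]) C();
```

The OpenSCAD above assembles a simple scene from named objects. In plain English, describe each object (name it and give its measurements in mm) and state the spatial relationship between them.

A is a rectangular dining table. The top is 666×645×32 mm with its upper surface at z = 712 mm. It stands on four 90×90 mm square legs, each inset 23 mm from the nearest pair of top edges, running from the floor to the underside of the top.

B is a fence section. Two 99×99 mm posts, 1394 mm tall, stand on the floor with a clear span of 1466 mm between their inner faces. Two horizontal rails of 99×98 mm section span the gap between the posts with their undersides at z = 161 mm and z = 1060 mm, flush with the posts' −y face. 14 pickets, each 65 mm wide, 22 mm thick and 1277 mm tall, are fixed to the +y face of the rails with their bottoms at z = 94 mm, evenly spaced across the span with equal gaps (rounded down to the nearest mm) at the −x end and between each pair — any rounding remainder accumulates at the +x end.

C is a spool: two coaxial disc flanges of radius 184 mm and thickness 12 mm, joined by a core cylinder of radius 56 mm and height 83 mm. The lower flange rests on z = 0 and the three cylinders share a vertical axis.

The fence section is against the table's +x side, with their −y faces flush. The spool is on top of the table.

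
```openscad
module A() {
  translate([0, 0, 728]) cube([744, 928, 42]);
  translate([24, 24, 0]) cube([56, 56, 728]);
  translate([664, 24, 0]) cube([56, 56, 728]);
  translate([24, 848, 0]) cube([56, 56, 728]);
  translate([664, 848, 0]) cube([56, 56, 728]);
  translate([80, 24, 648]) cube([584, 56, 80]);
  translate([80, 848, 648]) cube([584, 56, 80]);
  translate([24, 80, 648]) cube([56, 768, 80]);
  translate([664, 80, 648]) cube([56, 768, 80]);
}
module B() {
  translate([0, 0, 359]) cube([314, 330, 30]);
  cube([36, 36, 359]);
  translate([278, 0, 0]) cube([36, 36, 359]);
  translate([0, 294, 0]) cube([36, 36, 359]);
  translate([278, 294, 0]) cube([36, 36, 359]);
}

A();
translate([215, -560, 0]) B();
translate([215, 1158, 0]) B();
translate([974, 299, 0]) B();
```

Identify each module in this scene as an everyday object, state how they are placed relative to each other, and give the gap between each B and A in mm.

A is a table. B is a stool. Three stools sit around the table at the −y, +y, +x sides. The gap between each stool and the table is 230 mm.

Each stool's nearest face is 230 mm from the table's bounding box.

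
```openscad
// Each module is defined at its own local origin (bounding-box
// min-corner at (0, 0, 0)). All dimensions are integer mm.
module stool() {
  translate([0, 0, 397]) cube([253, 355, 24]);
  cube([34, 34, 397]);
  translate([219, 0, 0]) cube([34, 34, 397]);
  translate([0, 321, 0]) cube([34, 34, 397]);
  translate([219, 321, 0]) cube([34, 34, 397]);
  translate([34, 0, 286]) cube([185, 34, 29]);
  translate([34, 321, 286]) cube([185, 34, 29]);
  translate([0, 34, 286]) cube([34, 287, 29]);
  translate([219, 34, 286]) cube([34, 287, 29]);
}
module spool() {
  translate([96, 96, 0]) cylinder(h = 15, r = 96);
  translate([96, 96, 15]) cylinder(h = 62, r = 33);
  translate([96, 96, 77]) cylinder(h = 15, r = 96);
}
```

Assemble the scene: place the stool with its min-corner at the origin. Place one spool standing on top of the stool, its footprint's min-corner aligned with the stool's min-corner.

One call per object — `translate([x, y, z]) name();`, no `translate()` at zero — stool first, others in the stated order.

stool();
translate([0, 0, 421]) spool();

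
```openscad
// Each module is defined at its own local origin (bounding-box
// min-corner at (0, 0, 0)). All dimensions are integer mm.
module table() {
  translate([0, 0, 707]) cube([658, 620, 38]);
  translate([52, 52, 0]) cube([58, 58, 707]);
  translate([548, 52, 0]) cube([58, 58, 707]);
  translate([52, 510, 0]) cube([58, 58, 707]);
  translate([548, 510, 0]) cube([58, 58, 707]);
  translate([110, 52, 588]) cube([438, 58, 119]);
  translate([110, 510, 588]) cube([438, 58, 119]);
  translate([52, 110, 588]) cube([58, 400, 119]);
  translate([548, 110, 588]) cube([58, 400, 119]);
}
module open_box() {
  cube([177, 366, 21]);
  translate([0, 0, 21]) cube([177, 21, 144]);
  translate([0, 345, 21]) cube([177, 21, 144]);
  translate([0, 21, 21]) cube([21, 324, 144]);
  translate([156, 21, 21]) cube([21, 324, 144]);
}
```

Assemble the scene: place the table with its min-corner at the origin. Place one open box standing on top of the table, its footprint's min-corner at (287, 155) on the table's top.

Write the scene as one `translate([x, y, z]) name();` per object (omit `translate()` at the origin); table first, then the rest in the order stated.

table();
translate([287, 155, 745]) open_box();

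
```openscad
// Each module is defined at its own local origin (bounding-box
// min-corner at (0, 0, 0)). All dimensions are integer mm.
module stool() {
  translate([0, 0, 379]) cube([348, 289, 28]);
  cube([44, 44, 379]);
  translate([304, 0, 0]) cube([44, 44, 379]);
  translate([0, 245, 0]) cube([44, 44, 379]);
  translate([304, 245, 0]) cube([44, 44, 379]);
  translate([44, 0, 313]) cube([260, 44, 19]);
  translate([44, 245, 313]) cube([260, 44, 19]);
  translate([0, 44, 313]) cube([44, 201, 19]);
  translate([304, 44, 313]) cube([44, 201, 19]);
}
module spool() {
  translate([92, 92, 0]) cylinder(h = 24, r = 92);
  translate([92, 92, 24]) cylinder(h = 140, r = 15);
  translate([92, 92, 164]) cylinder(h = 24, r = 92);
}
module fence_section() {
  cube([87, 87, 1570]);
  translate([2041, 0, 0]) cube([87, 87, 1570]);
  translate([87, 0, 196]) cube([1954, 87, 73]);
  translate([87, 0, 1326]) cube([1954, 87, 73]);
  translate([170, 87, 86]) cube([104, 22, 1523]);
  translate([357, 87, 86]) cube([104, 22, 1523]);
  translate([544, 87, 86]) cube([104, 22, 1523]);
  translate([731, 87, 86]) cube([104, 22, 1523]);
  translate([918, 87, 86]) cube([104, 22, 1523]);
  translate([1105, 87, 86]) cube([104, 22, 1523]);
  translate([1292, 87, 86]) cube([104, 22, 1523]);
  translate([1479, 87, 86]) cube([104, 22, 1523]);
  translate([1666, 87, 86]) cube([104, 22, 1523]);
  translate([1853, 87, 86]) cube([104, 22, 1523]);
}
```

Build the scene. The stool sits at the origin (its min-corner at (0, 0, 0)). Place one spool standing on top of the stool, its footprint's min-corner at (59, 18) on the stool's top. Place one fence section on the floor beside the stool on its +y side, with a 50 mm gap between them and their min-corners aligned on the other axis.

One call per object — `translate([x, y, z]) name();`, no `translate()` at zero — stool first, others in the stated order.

stool();
translate([59, 18, 407]) spool();
translate([0, 339, 0]) fence_section();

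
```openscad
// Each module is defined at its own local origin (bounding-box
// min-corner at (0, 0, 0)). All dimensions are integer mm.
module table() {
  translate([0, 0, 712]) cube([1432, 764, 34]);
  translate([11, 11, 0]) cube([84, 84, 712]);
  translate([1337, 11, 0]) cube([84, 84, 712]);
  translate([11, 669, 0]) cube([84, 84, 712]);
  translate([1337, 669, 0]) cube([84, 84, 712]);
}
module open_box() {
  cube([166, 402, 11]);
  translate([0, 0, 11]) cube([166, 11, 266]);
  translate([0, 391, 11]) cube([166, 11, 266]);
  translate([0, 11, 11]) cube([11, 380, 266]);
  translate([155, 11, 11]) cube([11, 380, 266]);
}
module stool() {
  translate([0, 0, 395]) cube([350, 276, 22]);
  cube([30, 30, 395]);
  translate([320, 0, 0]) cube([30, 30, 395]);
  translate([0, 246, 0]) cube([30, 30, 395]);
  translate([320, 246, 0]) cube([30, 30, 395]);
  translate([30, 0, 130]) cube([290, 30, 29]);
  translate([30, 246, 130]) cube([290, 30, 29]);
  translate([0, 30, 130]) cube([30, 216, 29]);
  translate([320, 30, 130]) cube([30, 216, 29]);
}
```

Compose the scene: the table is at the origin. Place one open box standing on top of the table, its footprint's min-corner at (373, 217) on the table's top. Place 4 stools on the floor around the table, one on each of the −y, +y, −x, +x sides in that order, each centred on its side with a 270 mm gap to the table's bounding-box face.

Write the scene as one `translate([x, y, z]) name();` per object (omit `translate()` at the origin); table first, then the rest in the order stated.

table();
translate([373, 217, 746]) open_box();
translate([541, -546, 0]) stool();
translate([541, 1034, 0]) stool();
translate([-620, 244, 0]) stool();
translate([1702, 244, 0]) stool();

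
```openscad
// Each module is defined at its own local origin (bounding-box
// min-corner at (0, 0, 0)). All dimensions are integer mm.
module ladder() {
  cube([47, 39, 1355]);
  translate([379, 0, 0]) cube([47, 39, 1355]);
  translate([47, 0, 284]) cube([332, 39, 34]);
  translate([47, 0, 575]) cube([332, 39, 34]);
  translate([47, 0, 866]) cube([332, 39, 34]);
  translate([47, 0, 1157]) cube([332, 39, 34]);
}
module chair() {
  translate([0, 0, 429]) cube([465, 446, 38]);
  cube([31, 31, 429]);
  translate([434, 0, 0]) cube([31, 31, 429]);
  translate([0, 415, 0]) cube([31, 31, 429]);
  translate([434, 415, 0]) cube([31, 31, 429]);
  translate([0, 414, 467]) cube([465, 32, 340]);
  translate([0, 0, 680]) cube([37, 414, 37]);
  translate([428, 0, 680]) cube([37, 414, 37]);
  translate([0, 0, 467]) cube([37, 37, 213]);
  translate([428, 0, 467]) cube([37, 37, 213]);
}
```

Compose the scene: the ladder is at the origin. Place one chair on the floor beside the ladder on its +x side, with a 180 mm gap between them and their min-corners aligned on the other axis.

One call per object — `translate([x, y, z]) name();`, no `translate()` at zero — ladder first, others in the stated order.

ladder();
translate([606, 0, 0]) chair();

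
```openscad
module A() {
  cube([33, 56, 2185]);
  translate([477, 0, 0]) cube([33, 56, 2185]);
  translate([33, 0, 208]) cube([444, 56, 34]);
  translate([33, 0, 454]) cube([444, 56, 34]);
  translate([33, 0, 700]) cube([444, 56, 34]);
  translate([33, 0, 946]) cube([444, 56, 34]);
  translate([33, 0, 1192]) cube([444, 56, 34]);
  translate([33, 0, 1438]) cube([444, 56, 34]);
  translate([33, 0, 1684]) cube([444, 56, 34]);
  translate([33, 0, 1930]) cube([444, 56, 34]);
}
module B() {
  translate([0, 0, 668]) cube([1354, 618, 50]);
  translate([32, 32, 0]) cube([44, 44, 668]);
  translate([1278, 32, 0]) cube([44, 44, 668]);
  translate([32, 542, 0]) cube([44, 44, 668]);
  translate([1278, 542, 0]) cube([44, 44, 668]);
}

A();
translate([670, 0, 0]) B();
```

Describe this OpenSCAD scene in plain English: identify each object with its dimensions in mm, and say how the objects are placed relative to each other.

A is a wooden ladder with two side rails of 33×56 mm section and 2185 mm height, set 510 mm apart overall. Between them run 8 rectangular rungs (56 mm deep, 34 mm thick), front faces flush with the rails' −y face. The bottom of the first rung is 208 mm above the floor and each subsequent rung is 246 mm higher than the one below.

B is a rectangular dining table. The top is 1354×618×50 mm with its upper surface at z = 718 mm. It stands on four 44×44 mm square legs, each inset 32 mm from the nearest pair of top edges, running from the floor to the underside of the top.

The table is on the floor beside the ladder on its +x side.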